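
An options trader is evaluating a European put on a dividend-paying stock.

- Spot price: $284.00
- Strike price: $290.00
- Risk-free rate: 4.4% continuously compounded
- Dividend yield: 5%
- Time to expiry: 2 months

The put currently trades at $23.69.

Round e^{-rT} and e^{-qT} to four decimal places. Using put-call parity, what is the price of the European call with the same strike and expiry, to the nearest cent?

e^(−qT) = e^(−0.05·0.1667) = 0.9917;  e^(−rT) = e^(−0.044·0.1667) = 0.9927
Put-call parity: C − P = S·e^(−qT) − K·e^(−rT) = 284·0.9917 − 290·0.9927 = 281.6428 − 287.8830 = -6.2402
C = P + (C − P) = 23.69 + (-6.2402) = 17.4498

$17.45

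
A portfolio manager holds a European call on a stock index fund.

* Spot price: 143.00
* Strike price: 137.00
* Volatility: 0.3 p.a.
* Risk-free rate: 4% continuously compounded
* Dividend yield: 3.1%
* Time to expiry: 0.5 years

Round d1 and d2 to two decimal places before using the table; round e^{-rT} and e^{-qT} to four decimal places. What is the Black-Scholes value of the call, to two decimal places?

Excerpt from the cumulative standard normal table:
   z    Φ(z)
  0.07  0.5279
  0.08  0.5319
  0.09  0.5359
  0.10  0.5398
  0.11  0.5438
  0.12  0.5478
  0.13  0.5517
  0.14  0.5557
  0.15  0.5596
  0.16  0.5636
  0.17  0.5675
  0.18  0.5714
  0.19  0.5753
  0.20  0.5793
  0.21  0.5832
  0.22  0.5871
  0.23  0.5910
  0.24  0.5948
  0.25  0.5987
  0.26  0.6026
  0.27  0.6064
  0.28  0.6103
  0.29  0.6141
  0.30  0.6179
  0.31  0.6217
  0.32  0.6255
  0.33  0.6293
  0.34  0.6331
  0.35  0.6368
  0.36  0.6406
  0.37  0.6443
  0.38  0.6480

15.04

σ√T = 0.3 × 0.7071 = 0.2121
ln(S/K) + (r − q + σ²/2)T = ln(143/137) + (0.04 − 0.031 + 0.3²/2)·0.5 = 0.0429 + 0.0270 = 0.0699
d₁ = 0.0699 / 0.2121 = 0.3293 which rounds to 0.33
d₂ = d₁ − σ√T = 0.3293 − 0.2121 = 0.1172 which rounds to 0.12
exp(−qT) = exp(−0.031·0.5) = 0.9846;  exp(−rT) = exp(−0.04·0.5) = 0.9802
N(d₁) = N(0.33) = 0.6293;  N(d₂) = N(0.12) = 0.5478
C = 143·0.9846·0.6293 − 137·0.9802·0.5478 = 88.6041 − 73.5626 = 15.0414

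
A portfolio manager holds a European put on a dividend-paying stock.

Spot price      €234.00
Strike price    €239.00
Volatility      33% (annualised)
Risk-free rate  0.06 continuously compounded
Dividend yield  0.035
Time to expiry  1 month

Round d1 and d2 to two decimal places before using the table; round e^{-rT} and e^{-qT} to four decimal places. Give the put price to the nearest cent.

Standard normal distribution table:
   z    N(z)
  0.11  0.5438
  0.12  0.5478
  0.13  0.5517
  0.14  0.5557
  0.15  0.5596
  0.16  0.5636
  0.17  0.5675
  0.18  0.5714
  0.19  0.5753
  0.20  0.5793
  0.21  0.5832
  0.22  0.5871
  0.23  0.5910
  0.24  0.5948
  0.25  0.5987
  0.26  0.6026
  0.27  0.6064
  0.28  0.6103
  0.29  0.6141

σ√T = 0.33 × 0.2887 = 0.0953
d₁ = [ln(234/239) + (0.06 − 0.035 + 0.33²/2)·0.08333] / 0.0953 = [-0.0211 + 0.0066] / 0.0953 = -0.1524 ⇒ -0.15
d₂ = d₁ − σ√T = -0.1524 − 0.0953 = -0.2477 ⇒ -0.25
exp(−qT) = exp(−0.035·0.08333) = 0.9971;  exp(−rT) = exp(−0.06·0.08333) = 0.9950
N(−d₂) = N(0.25) = 0.5987;  N(−d₁) = N(0.15) = 0.5596
P = 239·0.9950·0.5987 − 234·0.9971·0.5596 = 142.3739 − 130.5667 = 11.8072

€11.81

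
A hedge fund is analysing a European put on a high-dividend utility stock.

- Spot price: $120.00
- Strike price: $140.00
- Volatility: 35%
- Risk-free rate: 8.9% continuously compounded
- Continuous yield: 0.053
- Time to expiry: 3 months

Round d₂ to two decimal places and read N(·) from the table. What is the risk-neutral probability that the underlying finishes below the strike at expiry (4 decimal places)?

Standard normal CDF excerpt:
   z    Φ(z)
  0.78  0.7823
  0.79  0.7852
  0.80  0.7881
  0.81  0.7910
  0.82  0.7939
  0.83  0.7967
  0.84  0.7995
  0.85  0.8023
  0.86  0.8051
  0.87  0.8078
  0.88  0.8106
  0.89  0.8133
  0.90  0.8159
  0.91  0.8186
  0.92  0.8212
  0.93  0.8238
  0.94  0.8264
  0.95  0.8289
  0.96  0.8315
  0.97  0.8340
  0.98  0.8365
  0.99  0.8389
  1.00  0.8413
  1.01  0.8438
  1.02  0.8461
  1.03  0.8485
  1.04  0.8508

0.8212

σ√T = 0.35·√0.25 = 0.1750
d₁ = [ln(120/140) + (0.089 − 0.053 + 0.35²/2)·0.25] / 0.1750 = [-0.1542 + 0.0243] / 0.1750 = -0.7419 ≈ -0.74
d₂ = d₁ − σ√T = -0.7419 − 0.1750 = -0.9169 ≈ -0.92
Risk-neutral Pr[S_T < K] = N(−d₂) = N(0.92) = 0.8212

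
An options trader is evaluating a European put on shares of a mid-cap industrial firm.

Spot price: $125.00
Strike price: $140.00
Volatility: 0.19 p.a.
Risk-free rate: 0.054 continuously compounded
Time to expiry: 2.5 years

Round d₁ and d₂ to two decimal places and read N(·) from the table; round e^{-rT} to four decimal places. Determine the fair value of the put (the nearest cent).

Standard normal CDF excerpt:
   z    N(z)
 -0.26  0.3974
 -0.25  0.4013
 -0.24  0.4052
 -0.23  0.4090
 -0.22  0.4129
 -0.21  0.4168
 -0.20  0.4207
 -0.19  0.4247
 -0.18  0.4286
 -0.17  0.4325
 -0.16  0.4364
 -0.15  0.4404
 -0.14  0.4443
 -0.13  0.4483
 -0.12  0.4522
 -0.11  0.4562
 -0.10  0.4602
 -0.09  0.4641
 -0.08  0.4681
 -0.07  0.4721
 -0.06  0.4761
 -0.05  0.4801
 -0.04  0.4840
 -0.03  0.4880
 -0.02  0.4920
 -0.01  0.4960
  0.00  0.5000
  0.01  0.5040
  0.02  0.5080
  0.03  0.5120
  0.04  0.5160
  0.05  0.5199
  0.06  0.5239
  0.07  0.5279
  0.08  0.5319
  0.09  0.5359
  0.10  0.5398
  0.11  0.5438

$13.45

σ√T = 0.19·√2.5 = 0.3004
d₁ = [ln(125/140) + (0.054 + 0.19²/2)·2.5] / 0.3004 = [-0.1133 + 0.1801] / 0.3004 = 0.2223 → 0.22
d₂ = d₁ − σ√T = 0.2223 − 0.3004 = -0.0781 → -0.08
e^(−rT) = e^(−0.054·2.5) = 0.8737
P = 140·0.8737·N(0.08) − 125·N(-0.22) = 140·0.8737·0.5319 − 125·0.4129 = 65.0609 − 51.6125 = 13.4484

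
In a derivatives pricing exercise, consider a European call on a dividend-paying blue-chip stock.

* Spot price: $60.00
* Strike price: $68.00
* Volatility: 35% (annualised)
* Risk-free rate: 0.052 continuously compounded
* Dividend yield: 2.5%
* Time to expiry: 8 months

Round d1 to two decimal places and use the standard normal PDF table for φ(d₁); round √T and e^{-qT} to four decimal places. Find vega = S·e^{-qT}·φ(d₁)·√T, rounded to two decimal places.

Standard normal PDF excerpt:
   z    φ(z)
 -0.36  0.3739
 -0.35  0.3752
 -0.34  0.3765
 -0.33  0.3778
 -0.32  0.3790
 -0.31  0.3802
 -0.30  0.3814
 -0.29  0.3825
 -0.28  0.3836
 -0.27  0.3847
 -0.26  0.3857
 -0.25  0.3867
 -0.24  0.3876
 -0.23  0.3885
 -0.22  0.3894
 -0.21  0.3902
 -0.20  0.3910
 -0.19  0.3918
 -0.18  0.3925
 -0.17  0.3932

18.72

σ√T = 0.35·√0.6667 = 0.2858
d₁ = [ln(60/68) + (0.052 − 0.025 + 0.35²/2)·0.6667] / 0.2858 = [-0.1252 + 0.0588] / 0.2858 = -0.2321 ≈ -0.23
√T = √0.6667 = 0.8165
φ(d₁) = φ(-0.23) = 0.3885
exp(−qT) = exp(−0.025·0.6667) = 0.9835
vega = S·exp(−qT)·φ(d₁)·√T = 60·0.9835·0.3885·0.8165 = 18.7186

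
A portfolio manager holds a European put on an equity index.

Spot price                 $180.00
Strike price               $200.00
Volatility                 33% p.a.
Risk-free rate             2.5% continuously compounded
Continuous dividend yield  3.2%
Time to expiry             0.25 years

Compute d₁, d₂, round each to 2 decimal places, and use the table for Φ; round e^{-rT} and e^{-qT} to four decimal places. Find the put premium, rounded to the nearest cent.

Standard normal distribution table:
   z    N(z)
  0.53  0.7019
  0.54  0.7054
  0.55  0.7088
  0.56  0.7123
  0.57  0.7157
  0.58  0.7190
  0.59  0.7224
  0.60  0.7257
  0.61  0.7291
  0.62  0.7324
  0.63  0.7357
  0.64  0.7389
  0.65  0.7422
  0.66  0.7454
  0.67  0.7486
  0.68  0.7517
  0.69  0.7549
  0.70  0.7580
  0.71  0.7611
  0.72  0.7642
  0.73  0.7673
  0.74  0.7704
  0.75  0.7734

T = 0.25;  σ√T = 0.1650
d₁ = [ln(180/200) + (0.025 − 0.032 + 0.33²/2)·0.25] / 0.1650 = [-0.1054 + 0.0119] / 0.1650 = -0.5667 → -0.57
d₂ = d₁ − σ√T = -0.5667 − 0.1650 = -0.7317 → -0.73
e^(−qT) = e^(−0.032·0.25) = 0.9920;  e^(−rT) = e^(−0.025·0.25) = 0.9938
N(−d₂) = N(0.73) = 0.7673;  N(−d₁) = N(0.57) = 0.7157
P = 200·0.9938·0.7673 − 180·0.9920·0.7157 = 152.5085 − 127.7954 = 24.7132

$24.71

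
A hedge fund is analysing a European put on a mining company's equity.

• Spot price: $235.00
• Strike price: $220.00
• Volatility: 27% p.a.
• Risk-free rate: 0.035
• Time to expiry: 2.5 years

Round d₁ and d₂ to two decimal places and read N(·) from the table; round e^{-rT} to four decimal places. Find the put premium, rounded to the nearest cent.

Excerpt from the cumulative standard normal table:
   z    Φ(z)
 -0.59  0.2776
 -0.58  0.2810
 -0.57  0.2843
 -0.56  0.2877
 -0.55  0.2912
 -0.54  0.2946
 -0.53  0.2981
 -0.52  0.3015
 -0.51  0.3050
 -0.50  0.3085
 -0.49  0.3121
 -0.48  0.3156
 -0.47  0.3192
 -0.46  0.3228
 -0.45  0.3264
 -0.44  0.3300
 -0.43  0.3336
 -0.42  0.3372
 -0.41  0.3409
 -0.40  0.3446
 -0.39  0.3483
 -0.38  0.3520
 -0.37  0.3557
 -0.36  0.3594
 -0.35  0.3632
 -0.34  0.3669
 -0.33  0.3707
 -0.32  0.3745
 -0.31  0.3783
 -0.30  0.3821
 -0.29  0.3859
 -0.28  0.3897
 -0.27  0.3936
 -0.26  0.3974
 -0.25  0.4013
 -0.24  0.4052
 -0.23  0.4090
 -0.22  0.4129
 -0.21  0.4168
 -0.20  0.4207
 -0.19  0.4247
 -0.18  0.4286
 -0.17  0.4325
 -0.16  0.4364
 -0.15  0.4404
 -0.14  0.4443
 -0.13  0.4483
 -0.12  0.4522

$21.96

σ√T = 0.27·√2.5 = 0.4269
ln(S/K) + (r + σ²/2)T = ln(235/220) + (0.035 + 0.27²/2)·2.5 = 0.0660 + 0.1786 = 0.2446
d₁ = 0.2446 / 0.4269 = 0.5729 → 0.57
d₂ = d₁ − σ√T = 0.5729 − 0.4269 = 0.1460 → 0.15
e^(−rT) = e^(−0.035·2.5) = 0.9162
N(−d₂) = N(-0.15) = 0.4404;  N(−d₁) = N(-0.57) = 0.2843
P = 220·0.9162·0.4404 − 235·0.2843 = 88.7688 − 66.8105 = 21.9583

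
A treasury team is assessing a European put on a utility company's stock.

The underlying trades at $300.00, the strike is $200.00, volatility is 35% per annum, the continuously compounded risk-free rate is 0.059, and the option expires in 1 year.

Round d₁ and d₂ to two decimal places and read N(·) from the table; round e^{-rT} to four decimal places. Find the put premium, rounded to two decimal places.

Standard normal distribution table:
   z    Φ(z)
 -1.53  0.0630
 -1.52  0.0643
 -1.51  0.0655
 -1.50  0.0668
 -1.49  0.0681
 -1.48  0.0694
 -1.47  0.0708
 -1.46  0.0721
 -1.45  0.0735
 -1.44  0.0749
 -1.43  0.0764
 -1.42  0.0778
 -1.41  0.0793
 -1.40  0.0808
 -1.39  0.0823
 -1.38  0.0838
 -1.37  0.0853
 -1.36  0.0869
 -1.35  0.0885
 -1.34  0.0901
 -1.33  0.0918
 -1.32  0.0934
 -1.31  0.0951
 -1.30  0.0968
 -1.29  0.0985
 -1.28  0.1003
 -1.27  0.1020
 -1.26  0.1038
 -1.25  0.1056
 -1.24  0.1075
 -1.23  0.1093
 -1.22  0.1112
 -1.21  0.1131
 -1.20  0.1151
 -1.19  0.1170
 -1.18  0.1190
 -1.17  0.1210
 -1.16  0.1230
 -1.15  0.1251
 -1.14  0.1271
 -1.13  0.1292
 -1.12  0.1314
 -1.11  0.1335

$3.55

σ√T = 0.35 × 1.0000 = 0.3500
d₁ = [ln(300/200) + (0.059 + ½·0.35²)·1] / (σ√T) = (0.4055 + 0.1202) / 0.3500 = 1.5020 → 1.50
d₂ = 1.5020 − 0.3500 = 1.1520 → 1.15
exp(−rT) = exp(−0.059·1) = 0.9427
P = 200·0.9427·N(-1.15) − 300·N(-1.50) = 200·0.9427·0.1251 − 300·0.0668 = 23.5864 − 20.0400 = 3.5464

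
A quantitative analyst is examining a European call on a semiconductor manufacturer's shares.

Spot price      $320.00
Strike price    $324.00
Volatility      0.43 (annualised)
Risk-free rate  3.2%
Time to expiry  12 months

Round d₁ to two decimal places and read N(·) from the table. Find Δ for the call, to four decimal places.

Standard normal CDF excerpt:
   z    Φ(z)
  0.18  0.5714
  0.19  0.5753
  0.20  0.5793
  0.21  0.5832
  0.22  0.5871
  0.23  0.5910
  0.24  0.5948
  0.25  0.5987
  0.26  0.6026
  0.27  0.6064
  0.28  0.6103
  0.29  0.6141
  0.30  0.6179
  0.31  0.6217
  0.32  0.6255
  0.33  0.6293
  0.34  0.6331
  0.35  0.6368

σ√T = 0.43·√1 = 0.4300
d₁ = [ln(320/324) + (0.032 + 0.43²/2)·1] / 0.4300 = [-0.0124 + 0.1244] / 0.4300 = 0.2605 ⇒ 0.26
N(d₁) = N(0.26) = 0.6026
Δ_call = N(d₁) = 0.6026

0.6026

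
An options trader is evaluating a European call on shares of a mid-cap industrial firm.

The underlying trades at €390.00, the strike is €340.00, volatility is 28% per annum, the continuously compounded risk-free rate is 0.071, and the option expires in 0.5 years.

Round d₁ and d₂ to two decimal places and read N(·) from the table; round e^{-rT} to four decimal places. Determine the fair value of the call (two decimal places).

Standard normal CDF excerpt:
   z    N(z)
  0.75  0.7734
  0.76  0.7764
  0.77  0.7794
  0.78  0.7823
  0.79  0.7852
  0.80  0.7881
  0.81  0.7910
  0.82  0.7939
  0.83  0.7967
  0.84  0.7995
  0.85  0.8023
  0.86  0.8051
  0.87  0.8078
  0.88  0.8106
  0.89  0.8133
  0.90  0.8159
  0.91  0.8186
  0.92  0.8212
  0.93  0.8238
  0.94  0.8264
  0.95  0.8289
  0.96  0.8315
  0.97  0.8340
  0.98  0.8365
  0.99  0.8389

σ√T = 0.28·√0.5 = 0.1980
ln(S/K) + (r + σ²/2)T = ln(390/340) + (0.071 + 0.28²/2)·0.5 = 0.1372 + 0.0551 = 0.1923
d₁ = 0.1923 / 0.1980 = 0.9713 ⇒ 0.97
d₂ = d₁ − σ√T = 0.9713 − 0.1980 = 0.7733 ⇒ 0.77
e^(−rT) = e^(−0.071·0.5) = 0.9651
C = 390·N(0.97) − 340·0.9651·N(0.77) = 390·0.8340 − 340·0.9651·0.7794 = 325.2600 − 255.7476 = 69.5124

€69.51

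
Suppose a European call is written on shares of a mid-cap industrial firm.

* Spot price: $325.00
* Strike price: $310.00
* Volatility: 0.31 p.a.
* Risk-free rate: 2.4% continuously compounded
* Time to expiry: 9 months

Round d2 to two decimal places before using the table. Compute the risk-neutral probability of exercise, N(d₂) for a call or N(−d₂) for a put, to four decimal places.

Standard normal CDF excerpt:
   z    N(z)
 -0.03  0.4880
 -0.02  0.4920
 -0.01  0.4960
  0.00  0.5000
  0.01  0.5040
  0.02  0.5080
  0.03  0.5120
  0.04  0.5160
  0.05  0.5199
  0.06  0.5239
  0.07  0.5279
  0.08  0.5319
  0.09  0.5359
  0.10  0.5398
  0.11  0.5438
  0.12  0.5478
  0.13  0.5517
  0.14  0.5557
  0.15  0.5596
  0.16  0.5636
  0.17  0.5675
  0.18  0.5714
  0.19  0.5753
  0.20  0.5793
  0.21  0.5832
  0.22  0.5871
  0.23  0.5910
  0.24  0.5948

0.5438

σ√T = 0.31 × 0.8660 = 0.2685
ln(S/K) + (r + σ²/2)T = ln(325/310) + (0.024 + 0.31²/2)·0.75 = 0.0473 + 0.0540 = 0.1013
d₁ = 0.1013 / 0.2685 = 0.3773 ⇒ 0.38
d₂ = d₁ − σ√T = 0.3773 − 0.2685 = 0.1088 ⇒ 0.11
Risk-neutral Pr[S_T > K] = N(d₂) = N(0.11) = 0.5438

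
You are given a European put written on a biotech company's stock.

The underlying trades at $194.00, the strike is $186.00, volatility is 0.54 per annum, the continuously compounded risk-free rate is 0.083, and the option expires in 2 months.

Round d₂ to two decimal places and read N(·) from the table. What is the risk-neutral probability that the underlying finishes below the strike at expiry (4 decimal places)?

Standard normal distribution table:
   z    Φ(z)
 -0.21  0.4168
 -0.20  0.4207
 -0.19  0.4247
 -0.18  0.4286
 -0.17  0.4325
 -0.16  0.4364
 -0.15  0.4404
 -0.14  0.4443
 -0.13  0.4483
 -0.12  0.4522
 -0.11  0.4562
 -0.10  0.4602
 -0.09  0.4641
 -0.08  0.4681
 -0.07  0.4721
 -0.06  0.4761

σ√T = 0.54 × 0.4082 = 0.2205
ln(S/K) + (r + σ²/2)T = ln(194/186) + (0.083 + 0.54²/2)·0.1667 = 0.0421 + 0.0381 = 0.0802
d₁ = 0.0802 / 0.2205 = 0.3640 ⇒ 0.36
d₂ = d₁ − σ√T = 0.3640 − 0.2205 = 0.1435 ⇒ 0.14
Risk-neutral Pr[S_T < K] = N(−d₂) = N(-0.14) = 0.4443

0.4443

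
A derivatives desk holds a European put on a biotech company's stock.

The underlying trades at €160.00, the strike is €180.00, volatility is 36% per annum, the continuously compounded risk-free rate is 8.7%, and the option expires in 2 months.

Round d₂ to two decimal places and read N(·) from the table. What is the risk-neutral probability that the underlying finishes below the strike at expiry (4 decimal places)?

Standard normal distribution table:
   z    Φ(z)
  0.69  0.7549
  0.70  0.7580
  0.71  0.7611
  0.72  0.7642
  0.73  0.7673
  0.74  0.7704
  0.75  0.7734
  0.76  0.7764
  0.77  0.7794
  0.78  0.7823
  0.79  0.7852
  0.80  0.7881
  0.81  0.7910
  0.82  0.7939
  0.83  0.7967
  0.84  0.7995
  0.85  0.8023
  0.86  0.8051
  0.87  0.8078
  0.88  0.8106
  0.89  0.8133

σ√T = 0.36 × 0.4082 = 0.1470
d₁ = [ln(160/180) + (0.087 + 0.36²/2)·0.1667] / 0.1470 = [-0.1178 + 0.0253] / 0.1470 = -0.6293 → -0.63
d₂ = d₁ − σ√T = -0.6293 − 0.1470 = -0.7762 → -0.78
Risk-neutral Pr[S_T < K] = N(−d₂) = N(0.78) = 0.7823

0.7823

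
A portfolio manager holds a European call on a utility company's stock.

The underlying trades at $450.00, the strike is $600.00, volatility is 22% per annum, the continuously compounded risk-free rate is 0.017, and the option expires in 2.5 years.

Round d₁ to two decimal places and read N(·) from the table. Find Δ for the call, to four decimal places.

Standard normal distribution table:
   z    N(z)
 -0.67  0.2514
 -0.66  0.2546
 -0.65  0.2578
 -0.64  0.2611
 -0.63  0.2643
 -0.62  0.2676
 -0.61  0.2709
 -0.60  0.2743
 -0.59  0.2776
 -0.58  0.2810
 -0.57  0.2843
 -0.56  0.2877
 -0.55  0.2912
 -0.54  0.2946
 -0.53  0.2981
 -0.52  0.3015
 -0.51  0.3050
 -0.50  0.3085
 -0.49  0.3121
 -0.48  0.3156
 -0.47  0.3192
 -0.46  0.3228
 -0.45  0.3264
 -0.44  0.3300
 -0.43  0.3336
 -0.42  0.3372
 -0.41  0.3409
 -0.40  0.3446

T = 2.5;  σ√T = 0.3479
d₁ = [ln(450/600) + (0.017 + 0.22²/2)·2.5] / 0.3479 = [-0.2877 + 0.1030] / 0.3479 = -0.5309 → -0.53
N(d₁) = N(-0.53) = 0.2981
Δ_call = N(d₁) = 0.2981

0.2981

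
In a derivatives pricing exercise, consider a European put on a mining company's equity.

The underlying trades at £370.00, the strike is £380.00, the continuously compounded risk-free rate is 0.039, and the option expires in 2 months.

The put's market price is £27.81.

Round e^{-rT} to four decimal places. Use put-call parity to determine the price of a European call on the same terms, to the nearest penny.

£20.28

exp(−rT) = exp(−0.039·0.1667) = 0.9935
Put-call parity: C − P = S − K·e^(−rT) = 370 − 380·0.9935 = 370 − 377.5300 = -7.5300
C = P + (C − P) = 27.81 + (-7.5300) = 20.2800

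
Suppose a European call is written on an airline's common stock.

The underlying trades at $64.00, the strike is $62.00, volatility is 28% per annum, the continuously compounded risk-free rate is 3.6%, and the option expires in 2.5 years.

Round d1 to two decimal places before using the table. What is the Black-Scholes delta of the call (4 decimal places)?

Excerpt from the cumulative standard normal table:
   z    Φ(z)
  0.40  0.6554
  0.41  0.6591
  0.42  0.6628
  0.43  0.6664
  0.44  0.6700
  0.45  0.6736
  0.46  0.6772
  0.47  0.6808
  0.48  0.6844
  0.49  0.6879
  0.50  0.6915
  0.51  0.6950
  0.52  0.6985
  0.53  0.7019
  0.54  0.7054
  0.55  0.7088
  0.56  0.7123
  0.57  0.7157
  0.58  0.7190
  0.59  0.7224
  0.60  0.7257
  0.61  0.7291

T = 2.5;  σ√T = 0.4427
d₁ = [ln(64/62) + (0.036 + 0.28²/2)·2.5] / 0.4427 = [0.0317 + 0.1880] / 0.4427 = 0.4964 → 0.50
N(d₁) = N(0.50) = 0.6915
Δ_call = N(d₁) = 0.6915

0.6915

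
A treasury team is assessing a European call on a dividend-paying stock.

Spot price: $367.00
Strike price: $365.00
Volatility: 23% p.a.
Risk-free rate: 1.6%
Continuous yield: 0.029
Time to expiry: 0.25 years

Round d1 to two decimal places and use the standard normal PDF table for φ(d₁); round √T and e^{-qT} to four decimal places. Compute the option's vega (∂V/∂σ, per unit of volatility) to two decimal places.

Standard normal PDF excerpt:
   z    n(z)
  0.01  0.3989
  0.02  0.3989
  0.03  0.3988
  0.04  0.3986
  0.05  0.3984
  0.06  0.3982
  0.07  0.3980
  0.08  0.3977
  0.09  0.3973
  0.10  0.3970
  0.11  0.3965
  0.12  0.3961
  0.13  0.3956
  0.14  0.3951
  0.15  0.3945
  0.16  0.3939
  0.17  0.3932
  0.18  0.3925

72.45

σ√T = 0.23·√0.25 = 0.1150
d₁ = [ln(367/365) + (0.016 − 0.029 + 0.23²/2)·0.25] / 0.1150 = [0.0055 + 0.0034] / 0.1150 = 0.0768 ≈ 0.08
√T = √0.25 = 0.5000
φ(d₁) = φ(0.08) = 0.3977
exp(−qT) = exp(−0.029·0.25) = 0.9928
vega = S·exp(−qT)·φ(d₁)·√T = 367·0.9928·0.3977·0.5000 = 72.4525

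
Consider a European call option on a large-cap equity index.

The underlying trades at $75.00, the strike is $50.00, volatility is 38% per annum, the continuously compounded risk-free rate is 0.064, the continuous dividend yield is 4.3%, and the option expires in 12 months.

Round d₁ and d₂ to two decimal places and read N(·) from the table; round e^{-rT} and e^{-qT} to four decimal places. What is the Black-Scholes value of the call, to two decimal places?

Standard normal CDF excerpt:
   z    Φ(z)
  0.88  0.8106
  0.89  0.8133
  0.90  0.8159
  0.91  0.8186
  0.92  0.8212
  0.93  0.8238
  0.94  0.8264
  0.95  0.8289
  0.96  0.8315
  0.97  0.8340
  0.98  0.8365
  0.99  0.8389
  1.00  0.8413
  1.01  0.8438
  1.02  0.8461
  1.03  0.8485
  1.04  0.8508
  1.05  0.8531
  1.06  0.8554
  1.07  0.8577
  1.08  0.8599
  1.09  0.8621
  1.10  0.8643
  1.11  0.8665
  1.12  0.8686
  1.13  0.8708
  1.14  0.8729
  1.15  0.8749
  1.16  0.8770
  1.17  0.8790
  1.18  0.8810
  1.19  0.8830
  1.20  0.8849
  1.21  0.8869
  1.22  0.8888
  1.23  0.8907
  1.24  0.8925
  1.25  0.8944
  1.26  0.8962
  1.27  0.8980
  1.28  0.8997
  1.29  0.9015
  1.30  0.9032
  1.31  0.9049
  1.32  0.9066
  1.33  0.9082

$26.37

σ√T = 0.38 × 1.0000 = 0.3800
d₁ = [ln(75/50) + (0.064 − 0.043 + 0.38²/2)·1] / 0.3800 = [0.4055 + 0.0932] / 0.3800 = 1.3123 → 1.31
d₂ = d₁ − σ√T = 1.3123 − 0.3800 = 0.9323 → 0.93
e^(−qT) = e^(−0.043·1) = 0.9579;  e^(−rT) = e^(−0.064·1) = 0.9380
N(d₁) = N(1.31) = 0.9049;  N(d₂) = N(0.93) = 0.8238
C = 75·0.9579·0.9049 − 50·0.9380·0.8238 = 65.0103 − 38.6362 = 26.3741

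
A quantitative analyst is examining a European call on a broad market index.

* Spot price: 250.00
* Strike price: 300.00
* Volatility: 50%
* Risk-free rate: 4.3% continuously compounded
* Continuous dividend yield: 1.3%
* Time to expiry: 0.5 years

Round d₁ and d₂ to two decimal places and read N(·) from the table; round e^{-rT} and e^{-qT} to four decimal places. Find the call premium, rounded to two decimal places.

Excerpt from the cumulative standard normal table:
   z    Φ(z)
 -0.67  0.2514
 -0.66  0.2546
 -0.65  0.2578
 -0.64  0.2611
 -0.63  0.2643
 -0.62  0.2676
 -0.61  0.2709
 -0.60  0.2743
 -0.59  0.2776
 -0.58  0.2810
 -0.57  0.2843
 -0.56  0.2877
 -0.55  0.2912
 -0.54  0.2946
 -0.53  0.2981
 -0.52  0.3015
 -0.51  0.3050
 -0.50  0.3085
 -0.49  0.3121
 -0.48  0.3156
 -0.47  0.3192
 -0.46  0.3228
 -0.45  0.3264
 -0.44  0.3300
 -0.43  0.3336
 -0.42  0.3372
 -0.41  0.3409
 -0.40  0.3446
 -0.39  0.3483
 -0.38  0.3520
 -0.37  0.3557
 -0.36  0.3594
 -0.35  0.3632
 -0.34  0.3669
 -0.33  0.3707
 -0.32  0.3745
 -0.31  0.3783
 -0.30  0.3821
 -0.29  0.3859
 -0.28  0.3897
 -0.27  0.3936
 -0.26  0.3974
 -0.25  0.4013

19.21

σ√T = 0.5·√0.5 = 0.3536
d₁ = [ln(250/300) + (0.043 − 0.013 + 0.5²/2)·0.5] / 0.3536 = [-0.1823 + 0.0775] / 0.3536 = -0.2965 → -0.30
d₂ = d₁ − σ√T = -0.2965 − 0.3536 = -0.6500 → -0.65
e^(−qT) = e^(−0.013·0.5) = 0.9935;  e^(−rT) = e^(−0.043·0.5) = 0.9787
C = 250·0.9935·N(-0.30) − 300·0.9787·N(-0.65) = 250·0.9935·0.3821 − 300·0.9787·0.2578 = 94.9041 − 75.6927 = 19.2114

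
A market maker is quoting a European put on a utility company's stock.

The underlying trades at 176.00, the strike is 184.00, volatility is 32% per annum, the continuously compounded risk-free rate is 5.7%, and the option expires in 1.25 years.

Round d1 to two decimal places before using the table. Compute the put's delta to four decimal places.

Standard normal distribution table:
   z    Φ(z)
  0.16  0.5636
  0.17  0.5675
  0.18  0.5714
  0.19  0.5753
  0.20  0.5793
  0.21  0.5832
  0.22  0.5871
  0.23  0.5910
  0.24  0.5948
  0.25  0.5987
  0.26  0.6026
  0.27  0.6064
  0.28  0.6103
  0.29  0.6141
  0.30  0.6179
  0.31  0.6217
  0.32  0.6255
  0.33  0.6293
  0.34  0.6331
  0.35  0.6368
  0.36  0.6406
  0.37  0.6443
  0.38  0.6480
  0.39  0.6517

-0.4013

σ√T = 0.32 × 1.1180 = 0.3578
d₁ = [ln(176/184) + (0.057 + 0.32²/2)·1.25] / 0.3578 = [-0.0445 + 0.1353] / 0.3578 = 0.2538 ≈ 0.25
N(d₁) = N(0.25) = 0.5987
Δ_put = N(d₁) − 1 = 0.5987 − 1 = -0.4013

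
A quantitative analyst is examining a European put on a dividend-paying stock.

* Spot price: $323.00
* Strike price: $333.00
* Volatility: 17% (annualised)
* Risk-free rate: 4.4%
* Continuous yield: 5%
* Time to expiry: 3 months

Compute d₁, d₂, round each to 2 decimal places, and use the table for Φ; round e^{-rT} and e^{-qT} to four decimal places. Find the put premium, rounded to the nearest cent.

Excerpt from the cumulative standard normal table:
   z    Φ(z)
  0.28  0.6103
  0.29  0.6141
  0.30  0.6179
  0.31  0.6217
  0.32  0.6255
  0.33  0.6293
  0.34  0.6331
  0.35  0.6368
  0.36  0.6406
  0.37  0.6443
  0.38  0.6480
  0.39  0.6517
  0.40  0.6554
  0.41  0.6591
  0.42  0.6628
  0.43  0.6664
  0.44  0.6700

σ√T = 0.17 × 0.5000 = 0.0850
d₁ = [ln(323/333) + (0.044 − 0.05 + 0.17²/2)·0.25] / 0.0850 = [-0.0305 + 0.0021] / 0.0850 = -0.3339 which rounds to -0.33
d₂ = d₁ − σ√T = -0.3339 − 0.0850 = -0.4189 which rounds to -0.42
exp(−qT) = exp(−0.05·0.25) = 0.9876;  exp(−rT) = exp(−0.044·0.25) = 0.9891
N(−d₂) = N(0.42) = 0.6628;  N(−d₁) = N(0.33) = 0.6293
P = 333·0.9891·0.6628 − 323·0.9876·0.6293 = 218.3066 − 200.7434 = 17.5632

$17.56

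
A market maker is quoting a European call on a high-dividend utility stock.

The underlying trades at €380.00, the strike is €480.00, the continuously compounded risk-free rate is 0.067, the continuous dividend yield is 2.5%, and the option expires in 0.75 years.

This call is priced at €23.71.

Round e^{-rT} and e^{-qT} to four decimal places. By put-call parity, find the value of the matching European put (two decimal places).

€107.26

exp(−qT) = exp(−0.025·0.75) = 0.9814;  exp(−rT) = exp(−0.067·0.75) = 0.9510
Put-call parity: C − P = S·e^(−qT) − K·e^(−rT) = 380·0.9814 − 480·0.9510 = 372.9320 − 456.4800 = -83.5480
P = C − (C − P) = 23.71 − (-83.5480) = 107.2580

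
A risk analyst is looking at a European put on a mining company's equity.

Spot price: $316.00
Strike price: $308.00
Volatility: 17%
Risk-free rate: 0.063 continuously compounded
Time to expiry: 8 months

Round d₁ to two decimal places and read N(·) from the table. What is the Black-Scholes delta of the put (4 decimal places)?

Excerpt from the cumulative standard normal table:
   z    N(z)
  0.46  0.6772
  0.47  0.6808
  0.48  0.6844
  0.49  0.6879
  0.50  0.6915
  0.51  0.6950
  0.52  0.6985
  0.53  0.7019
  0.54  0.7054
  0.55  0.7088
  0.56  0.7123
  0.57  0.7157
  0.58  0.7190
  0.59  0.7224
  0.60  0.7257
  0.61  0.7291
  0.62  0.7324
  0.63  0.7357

σ√T = 0.17·√0.6667 = 0.1388
d₁ = [ln(316/308) + (0.063 + 0.17²/2)·0.6667] / 0.1388 = [0.0256 + 0.0516] / 0.1388 = 0.5567 which rounds to 0.56
N(d₁) = N(0.56) = 0.7123
Δ_put = N(d₁) − 1 = 0.7123 − 1 = -0.2877

-0.2877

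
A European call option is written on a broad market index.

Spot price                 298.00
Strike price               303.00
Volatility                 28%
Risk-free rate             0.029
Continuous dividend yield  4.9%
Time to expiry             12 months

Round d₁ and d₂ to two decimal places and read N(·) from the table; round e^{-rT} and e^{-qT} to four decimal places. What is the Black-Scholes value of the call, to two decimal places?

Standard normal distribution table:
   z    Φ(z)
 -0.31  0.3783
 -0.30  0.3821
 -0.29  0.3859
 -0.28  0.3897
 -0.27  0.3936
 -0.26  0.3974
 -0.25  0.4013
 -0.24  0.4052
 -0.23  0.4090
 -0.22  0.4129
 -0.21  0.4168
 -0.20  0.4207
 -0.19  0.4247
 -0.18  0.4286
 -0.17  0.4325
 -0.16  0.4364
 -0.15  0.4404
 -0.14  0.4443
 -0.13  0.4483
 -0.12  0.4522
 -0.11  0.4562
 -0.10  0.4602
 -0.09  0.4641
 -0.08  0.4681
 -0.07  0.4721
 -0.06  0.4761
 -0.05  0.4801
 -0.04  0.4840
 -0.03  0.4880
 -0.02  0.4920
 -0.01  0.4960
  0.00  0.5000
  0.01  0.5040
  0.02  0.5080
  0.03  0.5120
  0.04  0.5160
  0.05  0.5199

T = 1;  σ√T = 0.2800
ln(S/K) + (r − q + σ²/2)T = ln(298/303) + (0.029 − 0.049 + 0.28²/2)·1 = -0.0166 + 0.0192 = 0.0026
d₁ = 0.0026 / 0.2800 = 0.0091 → 0.01
d₂ = d₁ − σ√T = 0.0091 − 0.2800 = -0.2709 → -0.27
e^(−qT) = e^(−0.049·1) = 0.9522;  e^(−rT) = e^(−0.029·1) = 0.9714
N(d₁) = N(0.01) = 0.5040;  N(d₂) = N(-0.27) = 0.3936
C = 298·0.9522·0.5040 − 303·0.9714·0.3936 = 143.0128 − 115.8499 = 27.1629

27.16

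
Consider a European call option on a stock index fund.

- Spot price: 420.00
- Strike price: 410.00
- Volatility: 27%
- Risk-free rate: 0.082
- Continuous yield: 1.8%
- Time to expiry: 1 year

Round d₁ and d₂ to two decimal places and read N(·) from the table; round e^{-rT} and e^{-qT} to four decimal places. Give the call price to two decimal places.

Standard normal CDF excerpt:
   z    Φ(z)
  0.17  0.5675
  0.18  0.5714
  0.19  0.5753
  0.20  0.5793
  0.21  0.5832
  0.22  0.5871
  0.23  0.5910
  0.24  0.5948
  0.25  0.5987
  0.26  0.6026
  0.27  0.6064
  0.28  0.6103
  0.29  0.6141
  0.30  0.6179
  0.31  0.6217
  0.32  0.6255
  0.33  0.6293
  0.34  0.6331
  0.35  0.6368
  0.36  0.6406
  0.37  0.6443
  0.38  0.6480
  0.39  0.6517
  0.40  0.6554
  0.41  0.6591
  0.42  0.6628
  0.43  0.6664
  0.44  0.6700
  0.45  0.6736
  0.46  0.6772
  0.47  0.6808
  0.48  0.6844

T = 1;  σ√T = 0.2700
ln(S/K) + (r − q + σ²/2)T = ln(420/410) + (0.082 − 0.018 + 0.27²/2)·1 = 0.0241 + 0.1005 = 0.1245
d₁ = 0.1245 / 0.2700 = 0.4613 ⇒ 0.46
d₂ = d₁ − σ√T = 0.4613 − 0.2700 = 0.1913 ⇒ 0.19
exp(−qT) = exp(−0.018·1) = 0.9822;  exp(−rT) = exp(−0.082·1) = 0.9213
N(d₁) = N(0.46) = 0.6772;  N(d₂) = N(0.19) = 0.5753
C = 420·0.9822·0.6772 − 410·0.9213·0.5753 = 279.3613 − 217.3098 = 62.0515

62.05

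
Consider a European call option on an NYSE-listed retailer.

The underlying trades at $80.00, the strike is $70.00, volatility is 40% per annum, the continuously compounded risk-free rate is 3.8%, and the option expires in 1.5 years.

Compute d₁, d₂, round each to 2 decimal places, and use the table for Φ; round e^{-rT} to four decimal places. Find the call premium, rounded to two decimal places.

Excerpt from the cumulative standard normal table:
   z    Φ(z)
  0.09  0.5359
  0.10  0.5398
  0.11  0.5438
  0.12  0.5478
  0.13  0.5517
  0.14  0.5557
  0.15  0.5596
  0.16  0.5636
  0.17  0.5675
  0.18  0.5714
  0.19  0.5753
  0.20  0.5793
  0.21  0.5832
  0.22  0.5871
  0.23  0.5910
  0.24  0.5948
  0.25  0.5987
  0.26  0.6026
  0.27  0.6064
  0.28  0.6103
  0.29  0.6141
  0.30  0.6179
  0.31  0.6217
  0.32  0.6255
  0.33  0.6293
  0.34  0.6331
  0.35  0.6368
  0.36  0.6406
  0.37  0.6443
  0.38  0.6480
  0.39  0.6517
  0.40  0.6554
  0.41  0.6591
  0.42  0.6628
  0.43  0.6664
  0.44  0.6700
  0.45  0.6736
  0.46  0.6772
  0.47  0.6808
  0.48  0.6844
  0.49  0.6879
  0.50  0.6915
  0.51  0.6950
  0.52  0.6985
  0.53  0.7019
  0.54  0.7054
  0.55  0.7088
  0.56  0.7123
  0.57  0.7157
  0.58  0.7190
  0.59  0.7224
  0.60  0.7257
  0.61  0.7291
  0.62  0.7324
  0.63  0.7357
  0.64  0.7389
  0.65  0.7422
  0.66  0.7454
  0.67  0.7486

$22.11

σ√T = 0.4·√1.5 = 0.4899
ln(S/K) + (r + σ²/2)T = ln(80/70) + (0.038 + 0.4²/2)·1.5 = 0.1335 + 0.1770 = 0.3105
d₁ = 0.3105 / 0.4899 = 0.6339 → 0.63
d₂ = d₁ − σ√T = 0.6339 − 0.4899 = 0.1440 → 0.14
e^(−rT) = e^(−0.038·1.5) = 0.9446
C = 80·N(0.63) − 70·0.9446·N(0.14) = 80·0.7357 − 70·0.9446·0.5557 = 58.8560 − 36.7440 = 22.1120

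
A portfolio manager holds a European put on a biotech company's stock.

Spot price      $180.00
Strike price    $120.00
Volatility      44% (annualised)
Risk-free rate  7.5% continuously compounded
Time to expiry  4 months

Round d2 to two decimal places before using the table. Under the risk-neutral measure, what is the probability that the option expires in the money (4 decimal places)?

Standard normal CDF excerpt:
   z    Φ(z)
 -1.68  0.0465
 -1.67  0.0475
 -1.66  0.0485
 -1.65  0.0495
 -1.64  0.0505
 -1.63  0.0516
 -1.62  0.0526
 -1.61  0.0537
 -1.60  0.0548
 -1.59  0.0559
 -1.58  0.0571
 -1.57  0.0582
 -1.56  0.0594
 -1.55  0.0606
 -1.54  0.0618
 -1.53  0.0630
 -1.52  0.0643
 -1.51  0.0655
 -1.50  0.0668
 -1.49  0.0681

0.0582

σ√T = 0.44 × 0.5774 = 0.2540
d₁ = [ln(180/120) + (0.075 + ½·0.44²)·0.3333] / (σ√T) = (0.4055 + 0.0573) / 0.2540 = 1.8215 which rounds to 1.82
d₂ = 1.8215 − 0.2540 = 1.5675 which rounds to 1.57
Pr(exercise) under Q = N(−d₂) = N(-1.57) = 0.0582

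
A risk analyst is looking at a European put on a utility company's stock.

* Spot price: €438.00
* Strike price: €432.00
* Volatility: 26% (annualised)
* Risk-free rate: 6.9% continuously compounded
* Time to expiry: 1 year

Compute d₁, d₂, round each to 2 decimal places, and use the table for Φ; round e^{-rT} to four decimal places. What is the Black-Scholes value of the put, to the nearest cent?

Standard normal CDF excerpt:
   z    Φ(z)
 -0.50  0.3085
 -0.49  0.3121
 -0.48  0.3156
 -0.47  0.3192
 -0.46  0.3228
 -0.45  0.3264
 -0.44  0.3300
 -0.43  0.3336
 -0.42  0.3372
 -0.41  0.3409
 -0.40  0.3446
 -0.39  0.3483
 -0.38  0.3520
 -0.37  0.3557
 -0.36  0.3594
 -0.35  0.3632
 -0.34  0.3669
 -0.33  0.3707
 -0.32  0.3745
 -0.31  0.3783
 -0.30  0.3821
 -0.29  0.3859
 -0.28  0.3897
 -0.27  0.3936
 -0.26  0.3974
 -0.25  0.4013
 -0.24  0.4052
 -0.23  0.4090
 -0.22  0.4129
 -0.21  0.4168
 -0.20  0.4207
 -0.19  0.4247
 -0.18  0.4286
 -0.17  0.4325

T = 1;  σ√T = 0.2600
d₁ = [ln(438/432) + (0.069 + 0.26²/2)·1] / 0.2600 = [0.0138 + 0.1028] / 0.2600 = 0.4484 ≈ 0.45
d₂ = d₁ − σ√T = 0.4484 − 0.2600 = 0.1884 ≈ 0.19
e^(−rT) = e^(−0.069·1) = 0.9333
N(−d₂) = N(-0.19) = 0.4247;  N(−d₁) = N(-0.45) = 0.3264
P = 432·0.9333·0.4247 − 438·0.3264 = 171.2329 − 142.9632 = 28.2697

€28.27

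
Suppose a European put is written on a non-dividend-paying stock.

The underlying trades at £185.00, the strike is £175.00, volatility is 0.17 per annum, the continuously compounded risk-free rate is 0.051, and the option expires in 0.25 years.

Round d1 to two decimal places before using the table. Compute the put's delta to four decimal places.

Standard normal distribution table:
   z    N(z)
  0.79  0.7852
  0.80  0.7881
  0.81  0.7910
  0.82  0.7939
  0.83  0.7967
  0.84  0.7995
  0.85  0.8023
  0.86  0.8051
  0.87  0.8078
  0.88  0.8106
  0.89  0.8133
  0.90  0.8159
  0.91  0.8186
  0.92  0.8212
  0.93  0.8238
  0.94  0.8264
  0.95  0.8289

-0.1977

T = 0.25;  σ√T = 0.0850
ln(S/K) + (r + σ²/2)T = ln(185/175) + (0.051 + 0.17²/2)·0.25 = 0.0556 + 0.0164 = 0.0719
d₁ = 0.0719 / 0.0850 = 0.8463 → 0.85
N(d₁) = N(0.85) = 0.8023
Δ_put = N(d₁) − 1 = 0.8023 − 1 = -0.1977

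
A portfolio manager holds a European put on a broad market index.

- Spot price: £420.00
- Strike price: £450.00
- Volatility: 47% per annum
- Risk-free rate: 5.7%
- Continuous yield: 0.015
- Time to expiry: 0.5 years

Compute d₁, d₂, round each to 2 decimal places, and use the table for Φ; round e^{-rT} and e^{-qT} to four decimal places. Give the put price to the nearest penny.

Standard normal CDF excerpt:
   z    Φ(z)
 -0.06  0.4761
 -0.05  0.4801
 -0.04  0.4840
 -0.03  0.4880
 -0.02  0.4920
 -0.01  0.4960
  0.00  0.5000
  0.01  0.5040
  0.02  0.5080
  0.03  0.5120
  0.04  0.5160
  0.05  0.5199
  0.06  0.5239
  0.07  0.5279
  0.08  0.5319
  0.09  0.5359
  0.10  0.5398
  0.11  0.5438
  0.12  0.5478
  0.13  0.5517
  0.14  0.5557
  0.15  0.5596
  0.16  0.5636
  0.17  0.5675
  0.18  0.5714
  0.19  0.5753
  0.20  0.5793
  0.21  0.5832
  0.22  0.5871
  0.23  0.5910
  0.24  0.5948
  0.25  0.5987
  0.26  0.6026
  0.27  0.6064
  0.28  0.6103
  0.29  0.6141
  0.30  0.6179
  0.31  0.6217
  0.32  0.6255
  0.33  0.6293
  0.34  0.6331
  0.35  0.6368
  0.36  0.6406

£66.81

T = 0.5;  σ√T = 0.3323
ln(S/K) + (r − q + σ²/2)T = ln(420/450) + (0.057 − 0.015 + 0.47²/2)·0.5 = -0.0690 + 0.0762 = 0.0072
d₁ = 0.0072 / 0.3323 = 0.0218 ≈ 0.02
d₂ = d₁ − σ√T = 0.0218 − 0.3323 = -0.3106 ≈ -0.31
exp(−qT) = exp(−0.015·0.5) = 0.9925;  exp(−rT) = exp(−0.057·0.5) = 0.9719
N(−d₂) = N(0.31) = 0.6217;  N(−d₁) = N(-0.02) = 0.4920
P = 450·0.9719·0.6217 − 420·0.9925·0.4920 = 271.9036 − 205.0902 = 66.8134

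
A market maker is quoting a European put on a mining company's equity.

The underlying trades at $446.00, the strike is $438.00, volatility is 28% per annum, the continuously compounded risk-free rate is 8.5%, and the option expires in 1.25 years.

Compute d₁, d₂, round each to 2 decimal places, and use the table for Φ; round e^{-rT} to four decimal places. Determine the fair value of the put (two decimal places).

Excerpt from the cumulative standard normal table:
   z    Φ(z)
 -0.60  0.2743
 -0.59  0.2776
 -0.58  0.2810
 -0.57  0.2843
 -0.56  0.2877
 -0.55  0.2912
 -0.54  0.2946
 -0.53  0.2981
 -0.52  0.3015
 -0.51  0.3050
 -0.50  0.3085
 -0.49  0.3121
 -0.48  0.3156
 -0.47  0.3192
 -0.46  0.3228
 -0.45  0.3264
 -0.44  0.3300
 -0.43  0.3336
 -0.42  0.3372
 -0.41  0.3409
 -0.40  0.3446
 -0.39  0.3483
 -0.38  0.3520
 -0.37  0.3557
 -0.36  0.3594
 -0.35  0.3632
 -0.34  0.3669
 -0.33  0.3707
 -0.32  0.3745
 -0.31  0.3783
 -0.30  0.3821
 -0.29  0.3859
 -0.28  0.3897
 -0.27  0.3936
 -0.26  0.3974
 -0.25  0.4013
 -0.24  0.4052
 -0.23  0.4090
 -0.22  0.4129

$29.71

σ√T = 0.28·√1.25 = 0.3130
d₁ = [ln(446/438) + (0.085 + ½·0.28²)·1.25] / (σ√T) = (0.0181 + 0.1552) / 0.3130 = 0.5537 ≈ 0.55
d₂ = 0.5537 − 0.3130 = 0.2407 ≈ 0.24
exp(−rT) = exp(−0.085·1.25) = 0.8992
N(−d₂) = N(-0.24) = 0.4052;  N(−d₁) = N(-0.55) = 0.2912
P = 438·0.8992·0.4052 − 446·0.2912 = 159.5879 − 129.8752 = 29.7127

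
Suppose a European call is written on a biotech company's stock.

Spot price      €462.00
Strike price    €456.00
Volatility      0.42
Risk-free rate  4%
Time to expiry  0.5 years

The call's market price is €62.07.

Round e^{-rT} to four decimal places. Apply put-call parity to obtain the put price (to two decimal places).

€47.04

exp(−rT) = exp(−0.04·0.5) = 0.9802
Put-call parity: C − P = S − K·e^(−rT) = 462 − 456·0.9802 = 462 − 446.9712 = 15.0288
P = C − (C − P) = 62.07 − (15.0288) = 47.0412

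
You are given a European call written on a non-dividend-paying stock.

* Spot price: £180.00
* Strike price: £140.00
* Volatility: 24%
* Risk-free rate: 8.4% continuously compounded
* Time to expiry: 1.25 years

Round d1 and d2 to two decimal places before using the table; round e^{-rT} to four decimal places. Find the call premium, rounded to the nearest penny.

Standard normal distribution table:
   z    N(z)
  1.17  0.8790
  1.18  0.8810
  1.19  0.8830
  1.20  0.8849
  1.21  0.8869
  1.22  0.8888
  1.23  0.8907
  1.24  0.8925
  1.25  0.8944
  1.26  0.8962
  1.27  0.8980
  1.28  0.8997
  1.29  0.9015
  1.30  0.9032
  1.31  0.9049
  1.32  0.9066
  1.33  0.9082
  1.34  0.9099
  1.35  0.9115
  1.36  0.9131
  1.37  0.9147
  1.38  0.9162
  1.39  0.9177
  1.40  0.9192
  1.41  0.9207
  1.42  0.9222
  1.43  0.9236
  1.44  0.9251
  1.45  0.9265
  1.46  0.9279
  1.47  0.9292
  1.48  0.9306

£55.73

T = 1.25;  σ√T = 0.2683
ln(S/K) + (r + σ²/2)T = ln(180/140) + (0.084 + 0.24²/2)·1.25 = 0.2513 + 0.1410 = 0.3923
d₁ = 0.3923 / 0.2683 = 1.4621 which rounds to 1.46
d₂ = d₁ − σ√T = 1.4621 − 0.2683 = 1.1937 which rounds to 1.19
e^(−rT) = e^(−0.084·1.25) = 0.9003
N(d₁) = N(1.46) = 0.9279;  N(d₂) = N(1.19) = 0.8830
C = 180·0.9279 − 140·0.9003·0.8830 = 167.0220 − 111.2951 = 55.7269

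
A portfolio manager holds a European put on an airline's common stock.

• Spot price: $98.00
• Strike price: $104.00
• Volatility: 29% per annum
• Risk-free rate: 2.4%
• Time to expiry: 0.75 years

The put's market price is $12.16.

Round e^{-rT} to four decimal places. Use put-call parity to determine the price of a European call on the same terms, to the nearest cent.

exp(−rT) = exp(−0.024·0.75) = 0.9822
Put-call parity: C − P = S − K·e^(−rT) = 98 − 104·0.9822 = 98 − 102.1488 = -4.1488
C = P + (C − P) = 12.16 + (-4.1488) = 8.0112

$8.01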